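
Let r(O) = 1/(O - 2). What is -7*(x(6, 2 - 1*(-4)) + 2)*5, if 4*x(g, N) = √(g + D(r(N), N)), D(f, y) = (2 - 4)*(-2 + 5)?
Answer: -70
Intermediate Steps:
r(O) = 1/(-2 + O)
D(f, y) = -6 (D(f, y) = -2*3 = -6)
x(g, N) = √(-6 + g)/4 (x(g, N) = √(g - 6)/4 = √(-6 + g)/4)
-7*(x(6, 2 - 1*(-4)) + 2)*5 = -7*(√(-6 + 6)/4 + 2)*5 = -7*(√0/4 + 2)*5 = -7*((¼)*0 + 2)*5 = -7*(0 + 2)*5 = -7*2*5 = -14*5 = -70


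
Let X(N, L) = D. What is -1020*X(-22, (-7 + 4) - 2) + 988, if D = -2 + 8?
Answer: -5132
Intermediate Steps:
D = 6
X(N, L) = 6
-1020*X(-22, (-7 + 4) - 2) + 988 = -1020*6 + 988 = -6120 + 988 = -5132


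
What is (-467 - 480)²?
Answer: 896809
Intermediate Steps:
(-467 - 480)² = (-947)² = 896809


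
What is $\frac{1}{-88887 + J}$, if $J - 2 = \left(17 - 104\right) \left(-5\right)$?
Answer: $- \frac{1}{88450} \approx -1.1306 \cdot 10^{-5}$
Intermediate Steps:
$J = 437$ ($J = 2 + \left(17 - 104\right) \left(-5\right) = 2 - -435 = 2 + 435 = 437$)
$\frac{1}{-88887 + J} = \frac{1}{-88887 + 437} = \frac{1}{-88450} = - \frac{1}{88450}$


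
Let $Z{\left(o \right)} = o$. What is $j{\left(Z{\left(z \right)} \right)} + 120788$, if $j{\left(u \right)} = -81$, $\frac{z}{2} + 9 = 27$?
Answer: $120707$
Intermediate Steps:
$z = 36$ ($z = -18 + 2 \cdot 27 = -18 + 54 = 36$)
$j{\left(Z{\left(z \right)} \right)} + 120788 = -81 + 120788 = 120707$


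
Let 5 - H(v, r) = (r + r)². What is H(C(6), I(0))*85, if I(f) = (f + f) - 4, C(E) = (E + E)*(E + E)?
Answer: -5015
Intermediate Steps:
C(E) = 4*E² (C(E) = (2*E)*(2*E) = 4*E²)
I(f) = -4 + 2*f (I(f) = 2*f - 4 = -4 + 2*f)
H(v, r) = 5 - 4*r² (H(v, r) = 5 - (r + r)² = 5 - (2*r)² = 5 - 4*r²)
H(C(6), I(0))*85 = (5 - 4*(-4 + 2*0)²)*85 = (5 - 4*(-4 + 0)²)*85 = (5 - 4*(-4)²)*85 = (5 - 4*16)*85 = (5 - 64)*85 = -59*85 = -5015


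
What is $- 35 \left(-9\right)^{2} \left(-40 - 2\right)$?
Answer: $119070$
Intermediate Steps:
$- 35 \left(-9\right)^{2} \left(-40 - 2\right) = \left(-35\right) 81 \left(-40 - 2\right) = \left(-2835\right) \left(-42\right) = 119070$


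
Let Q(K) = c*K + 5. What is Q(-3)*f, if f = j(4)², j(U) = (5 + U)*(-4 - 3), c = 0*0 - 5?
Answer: 79380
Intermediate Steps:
c = -5 (c = 0 - 5 = -5)
j(U) = -35 - 7*U (j(U) = (5 + U)*(-7) = -35 - 7*U)
f = 3969 (f = (-35 - 7*4)² = (-35 - 28)² = (-63)² = 3969)
Q(K) = 5 - 5*K (Q(K) = -5*K + 5 = 5 - 5*K)
Q(-3)*f = (5 - 5*(-3))*3969 = (5 + 15)*3969 = 20*3969 = 79380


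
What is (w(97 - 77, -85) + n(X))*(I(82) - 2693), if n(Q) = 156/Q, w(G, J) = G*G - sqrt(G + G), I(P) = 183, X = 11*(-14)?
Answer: -77112220/77 + 5020*sqrt(10) ≈ -9.8558e+5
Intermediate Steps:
X = -154
w(G, J) = G**2 - sqrt(2)*sqrt(G) (w(G, J) = G**2 - sqrt(2*G) = G**2 - sqrt(2)*sqrt(G))
(w(97 - 77, -85) + n(X))*(I(82) - 2693) = (((97 - 77)**2 - sqrt(2)*sqrt(97 - 77)) + 156/(-154))*(183 - 2693) = ((20**2 - sqrt(2)*sqrt(20)) + 156*(-1/154))*(-2510) = ((400 - sqrt(2)*2*sqrt(5)) - 78/77)*(-2510) = ((400 - 2*sqrt(10)) - 78/77)*(-2510) = (30722/77 - 2*sqrt(10))*(-2510) = -77112220/77 + 5020*sqrt(10)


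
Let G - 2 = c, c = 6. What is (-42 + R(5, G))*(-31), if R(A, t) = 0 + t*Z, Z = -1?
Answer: 1550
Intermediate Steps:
G = 8 (G = 2 + 6 = 8)
R(A, t) = -t (R(A, t) = 0 + t*(-1) = 0 - t = -t)
(-42 + R(5, G))*(-31) = (-42 - 1*8)*(-31) = (-42 - 8)*(-31) = -50*(-31) = 1550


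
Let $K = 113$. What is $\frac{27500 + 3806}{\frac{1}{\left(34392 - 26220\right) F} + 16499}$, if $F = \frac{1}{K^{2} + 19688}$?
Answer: $\frac{85277544}{44954095} \approx 1.897$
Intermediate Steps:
$F = \frac{1}{32457}$ ($F = \frac{1}{113^{2} + 19688} = \frac{1}{12769 + 19688} = \frac{1}{32457} \approx 3.081 \cdot 10^{-5}$)
$\frac{27500 + 3806}{\frac{1}{\left(34392 - 26220\right) F} + 16499} = \frac{27500 + 3806}{\frac{\frac{1}{\frac{1}{32457}}}{34392 - 26220} + 16499} = \frac{31306}{\frac{1}{8172} \cdot 32457 + 16499} = \frac{31306}{\frac{10819}{2724} + 16499} = \frac{31306}{\frac{44954095}{2724}} = 31306 \cdot \frac{2724}{44954095} = \frac{85277544}{44954095}$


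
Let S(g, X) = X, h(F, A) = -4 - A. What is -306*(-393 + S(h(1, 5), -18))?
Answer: 125766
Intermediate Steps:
-306*(-393 + S(h(1, 5), -18)) = -306*(-393 - 18) = -306*(-411) = 125766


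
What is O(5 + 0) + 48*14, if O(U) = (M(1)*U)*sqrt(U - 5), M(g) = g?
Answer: 672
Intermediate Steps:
O(U) = U*sqrt(-5 + U) (O(U) = (1*U)*sqrt(U - 5) = U*sqrt(-5 + U))
O(5 + 0) + 48*14 = (5 + 0)*sqrt(-5 + (5 + 0)) + 48*14 = 5*sqrt(-5 + 5) + 672 = 5*sqrt(0) + 672 = 5*0 + 672 = 0 + 672 = 672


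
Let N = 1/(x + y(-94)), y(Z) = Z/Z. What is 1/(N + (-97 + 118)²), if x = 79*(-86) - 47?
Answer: 6840/3016439 ≈ 0.0022676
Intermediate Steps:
x = -6841 (x = -6794 - 47 = -6841)
y(Z) = 1
N = -1/6840 (N = 1/(-6841 + 1) = 1/(-6840) = -1/6840 ≈ -0.00014620)
1/(N + (-97 + 118)²) = 1/(-1/6840 + (-97 + 118)²) = 1/(-1/6840 + 21²) = 1/(-1/6840 + 441) = 1/(3016439/6840) = 6840/3016439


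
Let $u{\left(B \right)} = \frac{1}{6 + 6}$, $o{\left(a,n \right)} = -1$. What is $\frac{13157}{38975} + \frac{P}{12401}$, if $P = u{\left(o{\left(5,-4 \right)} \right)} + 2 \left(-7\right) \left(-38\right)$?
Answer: $\frac{2206774859}{5799947700} \approx 0.38048$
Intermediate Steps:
$u{\left(B \right)} = \frac{1}{12}$
$P = \frac{6385}{12}$ ($P = \frac{1}{12} + 2 \left(-7\right) \left(-38\right) = \frac{1}{12} - -532 = \frac{1}{12} + 532 = \frac{6385}{12} \approx 532.08$)
$\frac{13157}{38975} + \frac{P}{12401} = \frac{13157}{38975} + \frac{6385}{12 \cdot 12401} = 13157 \cdot \frac{1}{38975} + \frac{6385}{12} \cdot \frac{1}{12401} = \frac{13157}{38975} + \frac{6385}{148812} = \frac{2206774859}{5799947700}$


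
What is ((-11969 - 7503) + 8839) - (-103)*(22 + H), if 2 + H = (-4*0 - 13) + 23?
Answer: -7543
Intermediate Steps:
H = 8 (H = -2 + ((-4*0 - 13) + 23) = -2 + ((0 - 13) + 23) = -2 + (-13 + 23) = -2 + 10 = 8)
((-11969 - 7503) + 8839) - (-103)*(22 + H) = ((-11969 - 7503) + 8839) - (-103)*(22 + 8) = (-19472 + 8839) - (-103)*30 = -10633 - 1*(-3090) = -10633 + 3090 = -7543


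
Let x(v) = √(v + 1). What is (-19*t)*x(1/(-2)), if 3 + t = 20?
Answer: -323*√2/2 ≈ -228.40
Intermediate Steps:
t = 17 (t = -3 + 20 = 17)
x(v) = √(1 + v)
(-19*t)*x(1/(-2)) = (-19*17)*√(1 + 1/(-2)) = -323*√(1 - ½) = -323*√2/2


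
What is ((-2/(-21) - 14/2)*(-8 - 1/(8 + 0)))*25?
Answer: 235625/168 ≈ 1402.5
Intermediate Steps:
((-2/(-21) - 14/2)*(-8 - 1/(8 + 0)))*25 = ((-2*(-1/21) - 14*½)*(-8 - 1/8))*25 = ((2/21 - 7)*(-8 - 1*⅛))*25 = -145*(-8 - ⅛)/21*25 = -145/21*(-65/8)*25 = (9425/168)*25 = 235625/168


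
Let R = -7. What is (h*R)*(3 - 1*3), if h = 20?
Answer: 0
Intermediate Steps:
(h*R)*(3 - 1*3) = (20*(-7))*(3 - 1*3) = -140*(3 - 3) = -140*0 = 0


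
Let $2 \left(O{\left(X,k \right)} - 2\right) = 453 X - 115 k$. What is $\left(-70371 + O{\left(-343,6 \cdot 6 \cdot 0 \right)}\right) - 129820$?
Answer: $- \frac{555757}{2} \approx -2.7788 \cdot 10^{5}$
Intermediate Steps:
$O{\left(X,k \right)} = 2 - \frac{115 k}{2} + \frac{453 X}{2}$ ($O{\left(X,k \right)} = 2 + \frac{453 X - 115 k}{2} = 2 + \frac{- 115 k + 453 X}{2} = 2 + \left(- \frac{115 k}{2} + \frac{453 X}{2}\right) = 2 - \frac{115 k}{2} + \frac{453 X}{2}$)
$\left(-70371 + O{\left(-343,6 \cdot 6 \cdot 0 \right)}\right) - 129820 = \left(-70371 + \left(2 - \frac{115 \cdot 6 \cdot 6 \cdot 0}{2} + \frac{453}{2} \left(-343\right)\right)\right) - 129820 = \left(-70371 - \left(\frac{155375}{2} + \frac{115}{2} \cdot 36 \cdot 0\right)\right) - 129820 = \left(-70371 - \frac{155375}{2}\right) - 129820 = - \frac{296117}{2} - 129820 = - \frac{555757}{2}$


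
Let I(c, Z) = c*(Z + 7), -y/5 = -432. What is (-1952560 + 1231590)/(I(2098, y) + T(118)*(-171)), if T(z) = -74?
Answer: -72097/455902 ≈ -0.15814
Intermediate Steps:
y = 2160 (y = -5*(-432) = 2160)
I(c, Z) = c*(7 + Z)
(-1952560 + 1231590)/(I(2098, y) + T(118)*(-171)) = (-1952560 + 1231590)/(2098*(7 + 2160) - 74*(-171)) = -720970/(2098*2167 + 12654) = -720970/(4546366 + 12654) = -720970/4559020 = -720970*1/4559020 = -72097/455902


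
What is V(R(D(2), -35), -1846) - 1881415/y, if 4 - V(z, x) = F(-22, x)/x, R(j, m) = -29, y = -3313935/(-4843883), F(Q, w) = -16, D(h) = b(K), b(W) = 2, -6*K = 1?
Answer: -1682322731511239/611752401 ≈ -2.7500e+6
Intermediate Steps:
K = -⅙ (K = -⅙*1 = -⅙ ≈ -0.16667)
D(h) = 2
y = 3313935/4843883 (y = -3313935*(-1/4843883) = 3313935/4843883 ≈ 0.68415)
V(z, x) = 4 + 16/x (V(z, x) = 4 - (-16)/x = 4 + 16/x)
V(R(D(2), -35), -1846) - 1881415/y = (4 + 16/(-1846)) - 1881415/3313935/4843883 = (4 + 16*(-1/1846)) - 1881415*4843883/3313935 = (4 - 8/923) - 1*1822670826889/662787 = 3684/923 - 1822670826889/662787 = -1682322731511239/611752401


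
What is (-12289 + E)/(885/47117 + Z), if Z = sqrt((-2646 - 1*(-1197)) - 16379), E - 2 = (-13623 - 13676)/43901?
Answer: -22493816662620870/1737529985139251017 + 2395121264842276908*I*sqrt(4457)/1737529985139251017 ≈ -0.012946 + 92.027*I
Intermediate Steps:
E = 60503/43901 (E = 2 + (-13623 - 13676)/43901 = 2 - 27299*1/43901 = 2 - 27299/43901 = 60503/43901 ≈ 1.3782)
Z = 2*I*sqrt(4457) (Z = sqrt((-2646 + 1197) - 16379) = sqrt(-1449 - 16379) = sqrt(-17828) = 2*I*sqrt(4457) ≈ 133.52*I)
(-12289 + E)/(885/47117 + Z) = (-12289 + 60503/43901)/(885/47117 + 2*I*sqrt(4457)) = -539438886/(43901*(885*(1/47117) + 2*I*sqrt(4457))) = -539438886/(43901*(885/47117 + 2*I*sqrt(4457)))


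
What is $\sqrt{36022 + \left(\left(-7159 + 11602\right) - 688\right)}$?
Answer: $\sqrt{39777} \approx 199.44$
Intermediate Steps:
$\sqrt{36022 + \left(\left(-7159 + 11602\right) - 688\right)} = \sqrt{36022 + \left(4443 - 688\right)} = \sqrt{36022 + 3755} = \sqrt{39777}$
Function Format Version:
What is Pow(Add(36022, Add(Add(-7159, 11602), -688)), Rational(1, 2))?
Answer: Pow(39777, Rational(1, 2)) ≈ 199.44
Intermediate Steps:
Pow(Add(36022, Add(Add(-7159, 11602), -688)), Rational(1, 2)) = Pow(Add(36022, Add(4443, -688)), Rational(1, 2)) = Pow(Add(36022, 3755), Rational(1, 2)) = Pow(39777, Rational(1, 2))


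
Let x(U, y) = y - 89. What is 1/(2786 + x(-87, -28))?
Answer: 1/2669 ≈ 0.00037467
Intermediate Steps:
x(U, y) = -89 + y
1/(2786 + x(-87, -28)) = 1/(2786 + (-89 - 28)) = 1/(2786 - 117) = 1/2669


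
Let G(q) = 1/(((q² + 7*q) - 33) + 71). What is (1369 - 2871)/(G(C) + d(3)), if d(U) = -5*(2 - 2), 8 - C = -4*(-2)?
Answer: -57076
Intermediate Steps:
C = 0 (C = 8 - (-4)*(-2) = 8 - 1*8 = 8 - 8 = 0)
d(U) = 0 (d(U) = -5*0 = 0)
G(q) = 1/(38 + q² + 7*q) (G(q) = 1/((-33 + q² + 7*q) + 71) = 1/(38 + q² + 7*q))
(1369 - 2871)/(G(C) + d(3)) = (1369 - 2871)/(1/(38 + 0² + 7*0) + 0) = -1502/(1/(38 + 0 + 0) + 0) = -1502/(1/38 + 0) = -1502/1/38 = -1502*38 = -57076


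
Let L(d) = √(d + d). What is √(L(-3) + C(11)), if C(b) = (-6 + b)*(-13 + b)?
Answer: √(-10 + I*√6) ≈ 0.38447 + 3.1856*I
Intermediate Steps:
C(b) = (-13 + b)*(-6 + b)
L(d) = √2*√d (L(d) = √(2*d) = √2*√d)
√(L(-3) + C(11)) = √(√2*√(-3) + (78 + 11² - 19*11)) = √(√2*(I*√3) + (78 + 121 - 209)) = √(I*√6 - 10) = √(-10 + I*√6)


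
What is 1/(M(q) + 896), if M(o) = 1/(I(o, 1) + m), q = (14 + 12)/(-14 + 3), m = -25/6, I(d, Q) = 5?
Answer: 5/4486 ≈ 0.0011146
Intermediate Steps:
m = -25/6 (m = -25*⅙ = -25/6 ≈ -4.1667)
q = -26/11 (q = 26/(-11) = 26*(-1/11) = -26/11 ≈ -2.3636)
M(o) = 6/5 (M(o) = 1/(5 - 25/6) = 1/(⅚) = 6/5)
1/(M(q) + 896) = 1/(6/5 + 896) = 1/(4486/5) = 5/4486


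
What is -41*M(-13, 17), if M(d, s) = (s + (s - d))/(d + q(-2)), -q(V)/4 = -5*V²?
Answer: -1927/67 ≈ -28.761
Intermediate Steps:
q(V) = 20*V² (q(V) = -(-20)*V² = 20*V²)
M(d, s) = (-d + 2*s)/(80 + d) (M(d, s) = (s + (s - d))/(d + 20*(-2)²) = (-d + 2*s)/(d + 20*4) = (-d + 2*s)/(d + 80) = (-d + 2*s)/(80 + d))
-41*M(-13, 17) = -41*(-1*(-13) + 2*17)/(80 - 13) = -41*(13 + 34)/67 = -41*47/67 = -1927/67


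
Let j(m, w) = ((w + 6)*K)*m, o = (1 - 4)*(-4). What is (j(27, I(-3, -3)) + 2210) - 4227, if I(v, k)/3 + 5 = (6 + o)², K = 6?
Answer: 153989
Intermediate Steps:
o = 12 (o = -3*(-4) = 12)
I(v, k) = 957 (I(v, k) = -15 + 3*(6 + 12)² = -15 + 3*18² = -15 + 3*324 = -15 + 972 = 957)
j(m, w) = m*(36 + 6*w) (j(m, w) = ((w + 6)*6)*m = ((6 + w)*6)*m = (36 + 6*w)*m = m*(36 + 6*w))
(j(27, I(-3, -3)) + 2210) - 4227 = (6*27*(6 + 957) + 2210) - 4227 = (6*27*963 + 2210) - 4227 = (156006 + 2210) - 4227 = 158216 - 4227 = 153989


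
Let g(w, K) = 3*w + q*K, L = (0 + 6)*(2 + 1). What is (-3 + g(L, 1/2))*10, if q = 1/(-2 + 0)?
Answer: 1015/2 ≈ 507.50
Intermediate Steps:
L = 18 (L = 6*3 = 18)
q = -1/2 (q = 1/(-2) = -1/2 ≈ -0.50000)
g(w, K) = 3*w - K/2
(-3 + g(L, 1/2))*10 = (-3 + (3*18 - 1/2/2))*10 = (-3 + (54 - 1/2*1/2))*10 = (-3 + (54 - 1/4))*10 = (-3 + 215/4)*10 = (203/4)*10 = 1015/2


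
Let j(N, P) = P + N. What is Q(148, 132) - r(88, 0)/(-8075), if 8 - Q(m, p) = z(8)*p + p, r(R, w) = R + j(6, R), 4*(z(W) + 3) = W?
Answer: 64782/8075 ≈ 8.0225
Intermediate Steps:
j(N, P) = N + P
z(W) = -3 + W/4
r(R, w) = 6 + 2*R (r(R, w) = R + (6 + R) = 6 + 2*R)
Q(m, p) = 8 (Q(m, p) = 8 - ((-3 + (1/4)*8)*p + p) = 8 - ((-3 + 2)*p + p) = 8 - (-p + p) = 8 - 1*0 = 8 + 0 = 8)
Q(148, 132) - r(88, 0)/(-8075) = 8 - (6 + 2*88)/(-8075) = 8 - (6 + 176)*(-1)/8075 = 8 - 182*(-1)/8075 = 8 - 1*(-182/8075) = 8 + 182/8075 = 64782/8075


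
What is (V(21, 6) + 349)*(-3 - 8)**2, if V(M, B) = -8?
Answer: 41261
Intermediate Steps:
(V(21, 6) + 349)*(-3 - 8)**2 = (-8 + 349)*(-3 - 8)**2 = 341*(-11)**2 = 341*121 = 41261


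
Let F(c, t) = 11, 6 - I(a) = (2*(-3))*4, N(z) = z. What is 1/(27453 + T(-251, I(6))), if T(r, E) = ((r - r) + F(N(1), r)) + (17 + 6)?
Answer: 1/27487 ≈ 3.6381e-5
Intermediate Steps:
I(a) = 30 (I(a) = 6 - 2*(-3)*4 = 6 - (-6)*4 = 6 - 1*(-24) = 6 + 24 = 30)
T(r, E) = 34 (T(r, E) = ((r - r) + 11) + (17 + 6) = (0 + 11) + 23 = 11 + 23 = 34)
1/(27453 + T(-251, I(6))) = 1/(27453 + 34) = 1/27487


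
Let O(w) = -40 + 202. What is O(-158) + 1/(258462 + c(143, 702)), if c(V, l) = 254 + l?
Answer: 42025717/259418 ≈ 162.00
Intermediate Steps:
O(w) = 162
O(-158) + 1/(258462 + c(143, 702)) = 162 + 1/(258462 + (254 + 702)) = 162 + 1/(258462 + 956) = 162 + 1/259418 = 42025717/259418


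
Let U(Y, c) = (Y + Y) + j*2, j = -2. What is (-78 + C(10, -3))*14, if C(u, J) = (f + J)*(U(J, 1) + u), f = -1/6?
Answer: -1092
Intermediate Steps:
U(Y, c) = -4 + 2*Y (U(Y, c) = (Y + Y) - 2*2 = 2*Y - 4 = -4 + 2*Y)
f = -⅙ (f = -1*⅙ = -⅙ ≈ -0.16667)
C(u, J) = (-⅙ + J)*(-4 + u + 2*J) (C(u, J) = (-⅙ + J)*((-4 + 2*J) + u) = (-⅙ + J)*(-4 + u + 2*J))
(-78 + C(10, -3))*14 = (-78 + (⅔ + 2*(-3)² - 13/3*(-3) - ⅙*10 - 3*10))*14 = (-78 + (⅔ + 2*9 + 13 - 5/3 - 30))*14 = (-78 + (⅔ + 18 + 13 - 5/3 - 30))*14 = (-78 + 0)*14 = -78*14 = -1092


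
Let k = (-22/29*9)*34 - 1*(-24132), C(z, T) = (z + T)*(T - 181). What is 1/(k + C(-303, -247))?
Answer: 29/7519696 ≈ 3.8565e-6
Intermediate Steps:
C(z, T) = (-181 + T)*(T + z) (C(z, T) = (T + z)*(-181 + T) = (-181 + T)*(T + z))
k = 693096/29 (k = (-22*1/29*9)*34 + 24132 = -22/29*9*34 + 24132 = -198/29*34 + 24132 = -6732/29 + 24132 = 693096/29 ≈ 23900.)
1/(k + C(-303, -247)) = 1/(693096/29 + ((-247)**2 - 181*(-247) - 181*(-303) - 247*(-303))) = 1/(693096/29 + (61009 + 44707 + 54843 + 74841)) = 1/(693096/29 + 235400) = 1/(7519696/29) = 29/7519696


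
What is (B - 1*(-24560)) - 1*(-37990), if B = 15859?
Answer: 78409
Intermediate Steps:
(B - 1*(-24560)) - 1*(-37990) = (15859 - 1*(-24560)) - 1*(-37990) = (15859 + 24560) + 37990 = 40419 + 37990 = 78409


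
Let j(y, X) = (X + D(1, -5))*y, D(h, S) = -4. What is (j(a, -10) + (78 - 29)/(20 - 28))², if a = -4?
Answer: 159201/64 ≈ 2487.5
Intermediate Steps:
j(y, X) = y*(-4 + X) (j(y, X) = (X - 4)*y = (-4 + X)*y = y*(-4 + X))
(j(a, -10) + (78 - 29)/(20 - 28))² = (-4*(-4 - 10) + (78 - 29)/(20 - 28))² = (-4*(-14) + 49/(-8))² = (56 + 49*(-⅛))² = (56 - 49/8)² = (399/8)² = 159201/64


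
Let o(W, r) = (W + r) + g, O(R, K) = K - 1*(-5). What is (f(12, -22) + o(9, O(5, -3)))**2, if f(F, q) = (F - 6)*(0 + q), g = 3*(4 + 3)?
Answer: 10000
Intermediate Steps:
g = 21 (g = 3*7 = 21)
f(F, q) = q*(-6 + F) (f(F, q) = (-6 + F)*q = q*(-6 + F))
O(R, K) = 5 + K (O(R, K) = K + 5 = 5 + K)
o(W, r) = 21 + W + r (o(W, r) = (W + r) + 21 = 21 + W + r)
(f(12, -22) + o(9, O(5, -3)))**2 = (-22*(-6 + 12) + (21 + 9 + (5 - 3)))**2 = (-22*6 + (21 + 9 + 2))**2 = (-132 + 32)**2 = (-100)**2 = 10000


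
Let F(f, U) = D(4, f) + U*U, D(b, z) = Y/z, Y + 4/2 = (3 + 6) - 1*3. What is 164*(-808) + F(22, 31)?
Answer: -1447059/11 ≈ -1.3155e+5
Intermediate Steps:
Y = 4 (Y = -2 + ((3 + 6) - 1*3) = -2 + (9 - 3) = -2 + 6 = 4)
D(b, z) = 4/z
F(f, U) = U² + 4/f (F(f, U) = 4/f + U*U = 4/f + U² = U² + 4/f)
164*(-808) + F(22, 31) = 164*(-808) + (31² + 4/22) = -132512 + (961 + 4*(1/22)) = -132512 + (961 + 2/11) = -132512 + 10573/11 = -1447059/11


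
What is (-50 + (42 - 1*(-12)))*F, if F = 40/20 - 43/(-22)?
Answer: 174/11 ≈ 15.818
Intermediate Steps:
F = 87/22 (F = 40*(1/20) - 43*(-1/22) = 2 + 43/22 = 87/22 ≈ 3.9545)
(-50 + (42 - 1*(-12)))*F = (-50 + (42 - 1*(-12)))*(87/22) = (-50 + (42 + 12))*(87/22) = (-50 + 54)*(87/22) = 4*(87/22) = 174/11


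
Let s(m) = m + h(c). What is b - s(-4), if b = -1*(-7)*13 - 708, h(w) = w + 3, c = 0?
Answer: -616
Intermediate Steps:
h(w) = 3 + w
b = -617 (b = 7*13 - 708 = 91 - 708 = -617)
s(m) = 3 + m (s(m) = m + (3 + 0) = m + 3 = 3 + m)
b - s(-4) = -617 - (3 - 4) = -617 - 1*(-1) = -617 + 1 = -616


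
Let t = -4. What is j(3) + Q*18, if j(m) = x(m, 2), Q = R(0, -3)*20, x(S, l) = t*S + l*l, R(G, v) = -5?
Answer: -1808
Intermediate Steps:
x(S, l) = l² - 4*S (x(S, l) = -4*S + l*l = -4*S + l² = l² - 4*S)
Q = -100 (Q = -5*20 = -100)
j(m) = 4 - 4*m (j(m) = 2² - 4*m = 4 - 4*m)
j(3) + Q*18 = (4 - 4*3) - 100*18 = (4 - 12) - 1800 = -8 - 1800 = -1808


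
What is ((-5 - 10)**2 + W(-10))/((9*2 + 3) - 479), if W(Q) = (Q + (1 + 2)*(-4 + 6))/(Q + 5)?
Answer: -1129/2290 ≈ -0.49301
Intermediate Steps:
W(Q) = (6 + Q)/(5 + Q) (W(Q) = (Q + 3*2)/(5 + Q) = (Q + 6)/(5 + Q) = (6 + Q)/(5 + Q))
((-5 - 10)**2 + W(-10))/((9*2 + 3) - 479) = ((-5 - 10)**2 + (6 - 10)/(5 - 10))/((9*2 + 3) - 479) = ((-15)**2 - 4/(-5))/((18 + 3) - 479) = (225 - 1/5*(-4))/(21 - 479) = (225 + 4/5)/(-458) = (1129/5)*(-1/458) = -1129/2290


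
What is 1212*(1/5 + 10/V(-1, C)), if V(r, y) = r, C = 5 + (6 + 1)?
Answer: -59388/5 ≈ -11878.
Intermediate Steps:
C = 12 (C = 5 + 7 = 12)
1212*(1/5 + 10/V(-1, C)) = 1212*(1/5 + 10/(-1)) = 1212*(1*(1/5) + 10*(-1)) = 1212*(1/5 - 10) = 1212*(-49/5) = -59388/5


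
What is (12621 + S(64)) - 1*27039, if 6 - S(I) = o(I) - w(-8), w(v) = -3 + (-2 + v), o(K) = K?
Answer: -14489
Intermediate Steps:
w(v) = -5 + v
S(I) = -7 - I (S(I) = 6 - (I - (-5 - 8)) = 6 - (I - 1*(-13)) = 6 - (I + 13) = 6 - (13 + I) = 6 + (-13 - I) = -7 - I)
(12621 + S(64)) - 1*27039 = (12621 + (-7 - 1*64)) - 1*27039 = (12621 + (-7 - 64)) - 27039 = (12621 - 71) - 27039 = 12550 - 27039 = -14489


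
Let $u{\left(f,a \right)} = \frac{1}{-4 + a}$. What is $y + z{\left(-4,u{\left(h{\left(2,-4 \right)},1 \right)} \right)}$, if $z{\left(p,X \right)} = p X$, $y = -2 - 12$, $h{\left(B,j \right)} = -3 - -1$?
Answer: $- \frac{38}{3} \approx -12.667$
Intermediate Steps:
$h{\left(B,j \right)} = -2$ ($h{\left(B,j \right)} = -3 + 1 = -2$)
$y = -14$ ($y = -2 - 12 = -14$)
$z{\left(p,X \right)} = X p$
$y + z{\left(-4,u{\left(h{\left(2,-4 \right)},1 \right)} \right)} = -14 + \frac{1}{-4 + 1} \left(-4\right) = -14 + \frac{1}{-3} \left(-4\right) = -14 - - \frac{4}{3} = -14 + \frac{4}{3} = - \frac{38}{3}$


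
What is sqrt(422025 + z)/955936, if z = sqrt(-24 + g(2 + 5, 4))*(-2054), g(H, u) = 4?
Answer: sqrt(422025 - 4108*I*sqrt(5))/955936 ≈ 0.00067962 - 7.3954e-6*I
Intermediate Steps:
z = -4108*I*sqrt(5) (z = sqrt(-24 + 4)*(-2054) = sqrt(-20)*(-2054) = (2*I*sqrt(5))*(-2054) = -4108*I*sqrt(5) ≈ -9185.8*I)
sqrt(422025 + z)/955936 = sqrt(422025 - 4108*I*sqrt(5))/955936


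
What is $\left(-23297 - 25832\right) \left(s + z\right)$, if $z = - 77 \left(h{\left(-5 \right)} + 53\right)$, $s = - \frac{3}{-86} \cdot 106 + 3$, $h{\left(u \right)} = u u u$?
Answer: $- \frac{11726109720}{43} \approx -2.727 \cdot 10^{8}$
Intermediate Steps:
$h{\left(u \right)} = u^{3}$ ($h{\left(u \right)} = u^{2} u = u^{3}$)
$s = \frac{288}{43}$ ($s = \left(-3\right) \left(- \frac{1}{86}\right) 106 + 3 = \frac{3}{86} \cdot 106 + 3 = \frac{159}{43} + 3 = \frac{288}{43} \approx 6.6977$)
$z = 5544$ ($z = - 77 \left(\left(-5\right)^{3} + 53\right) = - 77 \left(-125 + 53\right) = \left(-77\right) \left(-72\right) = 5544$)
$\left(-23297 - 25832\right) \left(s + z\right) = \left(-23297 - 25832\right) \left(\frac{288}{43} + 5544\right) = \left(-49129\right) \frac{238680}{43} = - \frac{11726109720}{43}$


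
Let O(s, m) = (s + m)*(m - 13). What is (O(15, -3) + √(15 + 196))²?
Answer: (192 - √211)² ≈ 31497.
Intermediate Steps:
O(s, m) = (-13 + m)*(m + s) (O(s, m) = (m + s)*(-13 + m) = (-13 + m)*(m + s))
(O(15, -3) + √(15 + 196))² = (((-3)² - 13*(-3) - 13*15 - 3*15) + √(15 + 196))² = ((9 + 39 - 195 - 45) + √211)² = (-192 + √211)²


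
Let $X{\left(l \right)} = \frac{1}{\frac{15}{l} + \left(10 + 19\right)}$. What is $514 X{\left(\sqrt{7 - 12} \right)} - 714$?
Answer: $\frac{2 \left(- 10096 \sqrt{5} + 5355 i\right)}{- 15 i + 29 \sqrt{5}} \approx -697.18 + 3.8917 i$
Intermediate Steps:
$X{\left(l \right)} = \frac{1}{29 + \frac{15}{l}}$ ($X{\left(l \right)} = \frac{1}{\frac{15}{l} + 29} = \frac{1}{29 + \frac{15}{l}}$)
$514 X{\left(\sqrt{7 - 12} \right)} - 714 = 514 \frac{\sqrt{7 - 12}}{15 + 29 \sqrt{7 - 12}} - 714 = 514 \frac{\sqrt{-5}}{15 + 29 \sqrt{-5}} - 714 = 514 \frac{i \sqrt{5}}{15 + 29 i \sqrt{5}} - 714 = \frac{514 i \sqrt{5}}{15 + 29 i \sqrt{5}} - 714 = -714 + \frac{514 i \sqrt{5}}{15 + 29 i \sqrt{5}}$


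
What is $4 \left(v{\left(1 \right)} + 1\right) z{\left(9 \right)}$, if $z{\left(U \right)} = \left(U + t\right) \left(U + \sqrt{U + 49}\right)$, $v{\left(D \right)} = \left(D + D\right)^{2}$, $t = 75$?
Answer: $15120 + 1680 \sqrt{58} \approx 27915.0$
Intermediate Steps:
$v{\left(D \right)} = 4 D^{2}$ ($v{\left(D \right)} = \left(2 D\right)^{2} = 4 D^{2}$)
$z{\left(U \right)} = \left(75 + U\right) \left(U + \sqrt{49 + U}\right)$ ($z{\left(U \right)} = \left(U + 75\right) \left(U + \sqrt{U + 49}\right) = \left(75 + U\right) \left(U + \sqrt{49 + U}\right)$)
$4 \left(v{\left(1 \right)} + 1\right) z{\left(9 \right)} = 4 \left(4 \cdot 1^{2} + 1\right) \left(9^{2} + 75 \cdot 9 + 75 \sqrt{49 + 9} + 9 \sqrt{49 + 9}\right) = 4 \left(4 \cdot 1 + 1\right) \left(81 + 675 + 75 \sqrt{58} + 9 \sqrt{58}\right) = 4 \left(4 + 1\right) \left(756 + 84 \sqrt{58}\right) = 4 \cdot 5 \left(756 + 84 \sqrt{58}\right) = 20 \left(756 + 84 \sqrt{58}\right) = 15120 + 1680 \sqrt{58}$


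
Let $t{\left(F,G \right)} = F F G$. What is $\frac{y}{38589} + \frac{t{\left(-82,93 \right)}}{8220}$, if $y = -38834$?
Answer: $\frac{1984310089}{26433465} \approx 75.068$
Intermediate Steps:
$t{\left(F,G \right)} = G F^{2}$ ($t{\left(F,G \right)} = F^{2} G = G F^{2}$)
$\frac{y}{38589} + \frac{t{\left(-82,93 \right)}}{8220} = - \frac{38834}{38589} + \frac{93 \left(-82\right)^{2}}{8220} = \left(-38834\right) \frac{1}{38589} + 93 \cdot 6724 \cdot \frac{1}{8220} = - \frac{38834}{38589} + 625332 \cdot \frac{1}{8220} = - \frac{38834}{38589} + \frac{52111}{685} = \frac{1984310089}{26433465}$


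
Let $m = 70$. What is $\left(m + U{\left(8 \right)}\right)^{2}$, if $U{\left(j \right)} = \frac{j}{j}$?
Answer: $5041$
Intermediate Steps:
$U{\left(j \right)} = 1$
$\left(m + U{\left(8 \right)}\right)^{2} = \left(70 + 1\right)^{2} = 71^{2} = 5041$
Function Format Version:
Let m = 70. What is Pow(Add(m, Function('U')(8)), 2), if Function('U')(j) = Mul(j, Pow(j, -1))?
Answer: 5041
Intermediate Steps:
Function('U')(j) = 1
Pow(Add(m, Function('U')(8)), 2) = Pow(Add(70, 1), 2) = Pow(71, 2) = 5041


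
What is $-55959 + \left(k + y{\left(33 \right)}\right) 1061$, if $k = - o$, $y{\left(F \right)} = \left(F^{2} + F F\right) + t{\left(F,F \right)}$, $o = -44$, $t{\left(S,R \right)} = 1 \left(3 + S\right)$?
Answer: $2339779$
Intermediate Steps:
$t{\left(S,R \right)} = 3 + S$
$y{\left(F \right)} = 3 + F + 2 F^{2}$ ($y{\left(F \right)} = \left(F^{2} + F F\right) + \left(3 + F\right) = \left(F^{2} + F^{2}\right) + \left(3 + F\right) = 2 F^{2} + \left(3 + F\right) = 3 + F + 2 F^{2}$)
$k = 44$ ($k = \left(-1\right) \left(-44\right) = 44$)
$-55959 + \left(k + y{\left(33 \right)}\right) 1061 = -55959 + \left(44 + \left(3 + 33 + 2 \cdot 33^{2}\right)\right) 1061 = -55959 + \left(44 + \left(3 + 33 + 2 \cdot 1089\right)\right) 1061 = -55959 + \left(44 + \left(3 + 33 + 2178\right)\right) 1061 = -55959 + \left(44 + 2214\right) 1061 = -55959 + 2258 \cdot 1061 = -55959 + 2395738 = 2339779$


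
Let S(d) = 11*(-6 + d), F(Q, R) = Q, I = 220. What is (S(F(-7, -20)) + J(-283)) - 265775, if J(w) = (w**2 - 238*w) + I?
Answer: -118255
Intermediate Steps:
S(d) = -66 + 11*d
J(w) = 220 + w**2 - 238*w (J(w) = (w**2 - 238*w) + 220 = 220 + w**2 - 238*w)
(S(F(-7, -20)) + J(-283)) - 265775 = ((-66 + 11*(-7)) + (220 + (-283)**2 - 238*(-283))) - 265775 = ((-66 - 77) + (220 + 80089 + 67354)) - 265775 = (-143 + 147663) - 265775 = 147520 - 265775 = -118255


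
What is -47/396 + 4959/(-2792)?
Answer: -523747/276408 ≈ -1.8948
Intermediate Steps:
-47/396 + 4959/(-2792) = -47*1/396 + 4959*(-1/2792) = -47/396 - 4959/2792 = -523747/276408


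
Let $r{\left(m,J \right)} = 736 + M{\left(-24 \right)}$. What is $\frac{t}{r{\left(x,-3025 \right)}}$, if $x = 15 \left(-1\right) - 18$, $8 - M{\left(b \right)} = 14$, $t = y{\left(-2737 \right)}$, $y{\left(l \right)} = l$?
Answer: $- \frac{2737}{730} \approx -3.7493$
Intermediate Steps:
$t = -2737$
$M{\left(b \right)} = -6$ ($M{\left(b \right)} = 8 - 14 = -6$)
$x = -33$ ($x = -15 - 18 = -33$)
$r{\left(m,J \right)} = 730$ ($r{\left(m,J \right)} = 736 - 6 = 730$)
$\frac{t}{r{\left(x,-3025 \right)}} = - \frac{2737}{730}$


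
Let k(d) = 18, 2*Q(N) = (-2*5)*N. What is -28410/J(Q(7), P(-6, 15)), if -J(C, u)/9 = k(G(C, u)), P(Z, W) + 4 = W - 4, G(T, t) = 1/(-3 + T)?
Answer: 4735/27 ≈ 175.37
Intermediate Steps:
Q(N) = -5*N (Q(N) = ((-2*5)*N)/2 = (-10*N)/2 = -5*N)
P(Z, W) = -8 + W (P(Z, W) = -4 + (W - 4) = -4 + (-4 + W) = -8 + W)
J(C, u) = -162 (J(C, u) = -9*18 = -162)
-28410/J(Q(7), P(-6, 15)) = -28410/(-162) = -28410*(-1/162) = 4735/27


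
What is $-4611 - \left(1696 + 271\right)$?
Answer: $-6578$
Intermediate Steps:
$-4611 - \left(1696 + 271\right) = -4611 - 1967 = -6578$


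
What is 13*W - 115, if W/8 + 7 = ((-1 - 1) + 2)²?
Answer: -843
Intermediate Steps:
W = -56 (W = -56 + 8*((-1 - 1) + 2)² = -56 + 8*(-2 + 2)² = -56 + 8*0² = -56 + 8*0 = -56 + 0 = -56)
13*W - 115 = 13*(-56) - 115 = -728 - 115 = -843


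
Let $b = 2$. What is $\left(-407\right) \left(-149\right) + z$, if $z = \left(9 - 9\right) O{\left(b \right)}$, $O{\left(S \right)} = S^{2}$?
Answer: $60643$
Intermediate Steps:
$z = 0$ ($z = \left(9 - 9\right) 2^{2} = 0 \cdot 4 = 0$)
$\left(-407\right) \left(-149\right) + z = \left(-407\right) \left(-149\right) + 0 = 60643 + 0 = 60643$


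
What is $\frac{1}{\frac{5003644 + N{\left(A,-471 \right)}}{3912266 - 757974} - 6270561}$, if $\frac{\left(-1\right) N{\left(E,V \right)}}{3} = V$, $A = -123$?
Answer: $- \frac{3154292}{19779175392755} \approx -1.5948 \cdot 10^{-7}$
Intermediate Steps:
$N{\left(E,V \right)} = - 3 V$
$\frac{1}{\frac{5003644 + N{\left(A,-471 \right)}}{3912266 - 757974} - 6270561} = \frac{1}{\frac{5003644 - -1413}{3912266 - 757974} - 6270561} = \frac{1}{\frac{5003644 + 1413}{3154292} - 6270561} = \frac{1}{5005057 \cdot \frac{1}{3154292} - 6270561} = \frac{1}{\frac{5005057}{3154292} - 6270561} = \frac{1}{- \frac{19779175392755}{3154292}} = - \frac{3154292}{19779175392755}$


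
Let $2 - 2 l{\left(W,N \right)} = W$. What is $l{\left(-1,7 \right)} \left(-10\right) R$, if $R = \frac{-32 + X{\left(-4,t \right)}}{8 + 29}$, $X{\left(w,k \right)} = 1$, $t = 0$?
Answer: $\frac{465}{37} \approx 12.568$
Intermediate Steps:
$l{\left(W,N \right)} = 1 - \frac{W}{2}$
$R = - \frac{31}{37}$ ($R = \frac{-32 + 1}{8 + 29} = - \frac{31}{37} \approx -0.83784$)
$l{\left(-1,7 \right)} \left(-10\right) R = \left(1 - - \frac{1}{2}\right) \left(-10\right) \left(- \frac{31}{37}\right) = \left(1 + \frac{1}{2}\right) \left(-10\right) \left(- \frac{31}{37}\right) = \frac{3}{2} \left(-10\right) \left(- \frac{31}{37}\right) = \left(-15\right) \left(- \frac{31}{37}\right) = \frac{465}{37}$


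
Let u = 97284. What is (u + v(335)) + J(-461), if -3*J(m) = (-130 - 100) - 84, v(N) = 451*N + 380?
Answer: 746561/3 ≈ 2.4885e+5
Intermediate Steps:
v(N) = 380 + 451*N
J(m) = 314/3 (J(m) = -((-130 - 100) - 84)/3 = -(-230 - 84)/3 = -⅓*(-314) = 314/3)
(u + v(335)) + J(-461) = (97284 + (380 + 451*335)) + 314/3 = (97284 + (380 + 151085)) + 314/3 = (97284 + 151465) + 314/3 = 248749 + 314/3 = 746561/3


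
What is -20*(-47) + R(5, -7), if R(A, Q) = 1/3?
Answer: 2821/3 ≈ 940.33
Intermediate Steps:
R(A, Q) = ⅓
-20*(-47) + R(5, -7) = -20*(-47) + ⅓ = 940 + ⅓ = 2821/3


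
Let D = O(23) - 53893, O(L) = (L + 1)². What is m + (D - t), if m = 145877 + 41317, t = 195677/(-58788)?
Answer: 7870556753/58788 ≈ 1.3388e+5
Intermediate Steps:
O(L) = (1 + L)²
D = -53317 (D = (1 + 23)² - 53893 = 24² - 53893 = 576 - 53893 = -53317)
t = -195677/58788 (t = 195677*(-1/58788) = -195677/58788 ≈ -3.3285)
m = 187194
m + (D - t) = 187194 + (-53317 - 1*(-195677/58788)) = 187194 + (-53317 + 195677/58788) = 187194 - 3134204119/58788 = 7870556753/58788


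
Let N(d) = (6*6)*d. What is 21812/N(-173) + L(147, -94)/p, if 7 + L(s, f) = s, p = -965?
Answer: -1096025/300501 ≈ -3.6473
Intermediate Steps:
L(s, f) = -7 + s
N(d) = 36*d
21812/N(-173) + L(147, -94)/p = 21812/((36*(-173))) + (-7 + 147)/(-965) = 21812/(-6228) + 140*(-1/965) = 21812*(-1/6228) - 28/193 = -5453/1557 - 28/193 = -1096025/300501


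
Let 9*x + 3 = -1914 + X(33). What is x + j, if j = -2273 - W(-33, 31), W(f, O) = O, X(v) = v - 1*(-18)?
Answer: -7534/3 ≈ -2511.3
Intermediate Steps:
X(v) = 18 + v (X(v) = v + 18 = 18 + v)
x = -622/3 (x = -1/3 + (-1914 + (18 + 33))/9 = -1/3 + (-1914 + 51)/9 = -1/3 + (1/9)*(-1863) = -1/3 - 207 = -622/3 ≈ -207.33)
j = -2304 (j = -2273 - 1*31 = -2273 - 31 = -2304)
x + j = -622/3 - 2304 = -7534/3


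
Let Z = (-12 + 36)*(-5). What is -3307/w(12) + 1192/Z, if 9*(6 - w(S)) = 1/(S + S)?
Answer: -2181527/3885 ≈ -561.53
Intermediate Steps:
w(S) = 6 - 1/(18*S) (w(S) = 6 - 1/(9*(S + S)) = 6 - 1/(2*S)/9 = 6 - 1/(18*S))
Z = -120 (Z = 24*(-5) = -120)
-3307/w(12) + 1192/Z = -3307/(6 - 1/18/12) + 1192/(-120) = -3307/(6 - 1/18*1/12) + 1192*(-1/120) = -3307/(6 - 1/216) - 149/15 = -3307/1295/216 - 149/15 = -3307*216/1295 - 149/15 = -714312/1295 - 149/15 = -2181527/3885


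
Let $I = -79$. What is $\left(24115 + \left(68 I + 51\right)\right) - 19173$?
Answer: $-379$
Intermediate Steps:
$\left(24115 + \left(68 I + 51\right)\right) - 19173 = \left(24115 + \left(68 \left(-79\right) + 51\right)\right) - 19173 = \left(24115 + \left(-5372 + 51\right)\right) - 19173 = \left(24115 - 5321\right) - 19173 = 18794 - 19173 = -379$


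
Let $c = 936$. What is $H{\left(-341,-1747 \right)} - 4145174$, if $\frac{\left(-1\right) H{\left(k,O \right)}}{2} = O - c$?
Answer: $-4139808$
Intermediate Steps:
$H{\left(k,O \right)} = 1872 - 2 O$ ($H{\left(k,O \right)} = - 2 \left(O - 936\right) = - 2 \left(-936 + O\right) = 1872 - 2 O$)
$H{\left(-341,-1747 \right)} - 4145174 = \left(1872 - -3494\right) - 4145174 = \left(1872 + 3494\right) - 4145174 = 5366 - 4145174 = -4139808$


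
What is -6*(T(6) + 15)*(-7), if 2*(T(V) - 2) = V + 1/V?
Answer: 1687/2 ≈ 843.50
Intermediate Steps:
T(V) = 2 + V/2 + 1/(2*V) (T(V) = 2 + (V + 1/V)/2 = 2 + (V/2 + 1/(2*V)) = 2 + V/2 + 1/(2*V))
-6*(T(6) + 15)*(-7) = -6*((½)*(1 + 6*(4 + 6))/6 + 15)*(-7) = -6*((½)*(⅙)*(1 + 6*10) + 15)*(-7) = -6*((½)*(⅙)*(1 + 60) + 15)*(-7) = -6*((½)*(⅙)*61 + 15)*(-7) = -6*(61/12 + 15)*(-7) = -6*241/12*(-7) = -241/2*(-7) = 1687/2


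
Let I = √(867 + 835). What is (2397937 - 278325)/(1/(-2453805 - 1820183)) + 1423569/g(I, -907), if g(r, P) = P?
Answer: -8216691002582561/907 ≈ -9.0592e+12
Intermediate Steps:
I = √1702 ≈ 41.255
(2397937 - 278325)/(1/(-2453805 - 1820183)) + 1423569/g(I, -907) = (2397937 - 278325)/(1/(-2453805 - 1820183)) + 1423569/(-907) = 2119612/(1/(-4273988)) + 1423569*(-1/907) = 2119612/(-1/4273988) - 1423569/907 = 2119612*(-4273988) - 1423569/907 = -9059196252656 - 1423569/907 = -8216691002582561/907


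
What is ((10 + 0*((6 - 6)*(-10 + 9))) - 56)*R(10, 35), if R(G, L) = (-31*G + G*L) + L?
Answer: -3450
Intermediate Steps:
R(G, L) = L - 31*G + G*L
((10 + 0*((6 - 6)*(-10 + 9))) - 56)*R(10, 35) = ((10 + 0*((6 - 6)*(-10 + 9))) - 56)*(35 - 31*10 + 10*35) = ((10 + 0*(0*(-1))) - 56)*(35 - 310 + 350) = ((10 + 0*0) - 56)*75 = ((10 + 0) - 56)*75 = (10 - 56)*75 = -46*75 = -3450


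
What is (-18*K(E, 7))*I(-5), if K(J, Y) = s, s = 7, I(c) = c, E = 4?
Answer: 630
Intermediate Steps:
K(J, Y) = 7
(-18*K(E, 7))*I(-5) = -18*7*(-5) = -126*(-5) = 630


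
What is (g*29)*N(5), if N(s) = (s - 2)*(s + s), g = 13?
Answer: 11310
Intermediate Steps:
N(s) = 2*s*(-2 + s) (N(s) = (-2 + s)*(2*s) = 2*s*(-2 + s))
(g*29)*N(5) = (13*29)*(2*5*(-2 + 5)) = 377*(2*5*3) = 377*30 = 11310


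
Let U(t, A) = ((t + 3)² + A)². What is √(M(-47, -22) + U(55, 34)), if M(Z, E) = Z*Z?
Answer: √11548613 ≈ 3398.3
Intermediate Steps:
M(Z, E) = Z²
U(t, A) = (A + (3 + t)²)² (U(t, A) = ((3 + t)² + A)² = (A + (3 + t)²)²)
√(M(-47, -22) + U(55, 34)) = √((-47)² + (34 + (3 + 55)²)²) = √(2209 + (34 + 58²)²) = √(2209 + (34 + 3364)²) = √(2209 + 3398²) = √(2209 + 11546404) = √11548613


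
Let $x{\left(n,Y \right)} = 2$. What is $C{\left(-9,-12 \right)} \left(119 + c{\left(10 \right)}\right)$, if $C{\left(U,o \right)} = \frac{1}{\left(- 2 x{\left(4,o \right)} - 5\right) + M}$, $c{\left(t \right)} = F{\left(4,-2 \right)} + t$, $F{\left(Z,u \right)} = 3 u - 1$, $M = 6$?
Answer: $- \frac{122}{3} \approx -40.667$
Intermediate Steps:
$F{\left(Z,u \right)} = -1 + 3 u$
$c{\left(t \right)} = -7 + t$ ($c{\left(t \right)} = \left(-1 + 3 \left(-2\right)\right) + t = \left(-1 - 6\right) + t = -7 + t$)
$C{\left(U,o \right)} = - \frac{1}{3}$ ($C{\left(U,o \right)} = \frac{1}{\left(\left(-2\right) 2 - 5\right) + 6} = \frac{1}{\left(-4 - 5\right) + 6} = \frac{1}{-9 + 6} = \frac{1}{-3} = - \frac{1}{3}$)
$C{\left(-9,-12 \right)} \left(119 + c{\left(10 \right)}\right) = - \frac{119 + \left(-7 + 10\right)}{3} = - \frac{119 + 3}{3} = \left(- \frac{1}{3}\right) 122 = - \frac{122}{3}$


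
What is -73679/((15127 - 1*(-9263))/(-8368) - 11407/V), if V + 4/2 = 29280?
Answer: 4512807510104/202386049 ≈ 22298.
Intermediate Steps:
V = 29278 (V = -2 + 29280 = 29278)
-73679/((15127 - 1*(-9263))/(-8368) - 11407/V) = -73679/((15127 - 1*(-9263))/(-8368) - 11407/29278) = -73679/((15127 + 9263)*(-1/8368) - 11407*1/29278) = -73679/(24390*(-1/8368) - 11407/29278) = -73679/(-12195/4184 - 11407/29278) = -73679/(-202386049/61249576) = -73679*(-61249576/202386049) = 4512807510104/202386049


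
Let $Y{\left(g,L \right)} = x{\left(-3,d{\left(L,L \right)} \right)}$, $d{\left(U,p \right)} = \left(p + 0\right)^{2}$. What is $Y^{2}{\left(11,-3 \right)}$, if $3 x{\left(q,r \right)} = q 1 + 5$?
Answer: $\frac{4}{9} \approx 0.44444$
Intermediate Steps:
$d{\left(U,p \right)} = p^{2}$
$x{\left(q,r \right)} = \frac{5}{3} + \frac{q}{3}$ ($x{\left(q,r \right)} = \frac{q 1 + 5}{3} = \frac{q + 5}{3} = \frac{5 + q}{3} = \frac{5}{3} + \frac{q}{3}$)
$Y{\left(g,L \right)} = \frac{2}{3}$ ($Y{\left(g,L \right)} = \frac{5}{3} + \frac{1}{3} \left(-3\right) = \frac{5}{3} - 1 = \frac{2}{3}$)
$Y^{2}{\left(11,-3 \right)} = \left(\frac{2}{3}\right)^{2} = \frac{4}{9}$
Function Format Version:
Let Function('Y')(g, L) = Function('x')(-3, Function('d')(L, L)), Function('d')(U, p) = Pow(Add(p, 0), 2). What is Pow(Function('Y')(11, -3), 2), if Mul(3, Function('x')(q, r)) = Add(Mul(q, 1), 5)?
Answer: Rational(4, 9) ≈ 0.44444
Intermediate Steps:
Function('d')(U, p) = Pow(p, 2)
Function('x')(q, r) = Add(Rational(5, 3), Mul(Rational(1, 3), q)) (Function('x')(q, r) = Mul(Rational(1, 3), Add(Mul(q, 1), 5)) = Mul(Rational(1, 3), Add(q, 5)) = Mul(Rational(1, 3), Add(5, q)) = Add(Rational(5, 3), Mul(Rational(1, 3), q)))
Function('Y')(g, L) = Rational(2, 3) (Function('Y')(g, L) = Add(Rational(5, 3), Mul(Rational(1, 3), -3)) = Add(Rational(5, 3), -1) = Rational(2, 3))
Pow(Function('Y')(11, -3), 2) = Pow(Rational(2, 3), 2) = Rational(4, 9)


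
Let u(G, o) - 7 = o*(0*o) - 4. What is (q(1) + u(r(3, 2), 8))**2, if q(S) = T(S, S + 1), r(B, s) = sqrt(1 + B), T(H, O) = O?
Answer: 25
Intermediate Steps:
q(S) = 1 + S (q(S) = S + 1 = 1 + S)
u(G, o) = 3 (u(G, o) = 7 + (o*(0*o) - 4) = 7 + (o*0 - 4) = 7 + (0 - 4) = 7 - 4 = 3)
(q(1) + u(r(3, 2), 8))**2 = ((1 + 1) + 3)**2 = (2 + 3)**2 = 5**2 = 25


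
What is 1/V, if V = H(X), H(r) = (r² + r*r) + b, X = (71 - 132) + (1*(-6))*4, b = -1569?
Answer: 1/12881 ≈ 7.7634e-5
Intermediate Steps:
X = -85 (X = -61 - 6*4 = -61 - 24 = -85)
H(r) = -1569 + 2*r² (H(r) = (r² + r*r) - 1569 = (r² + r²) - 1569 = 2*r² - 1569 = -1569 + 2*r²)
V = 12881 (V = -1569 + 2*(-85)² = -1569 + 2*7225 = -1569 + 14450 = 12881)
1/V = 1/12881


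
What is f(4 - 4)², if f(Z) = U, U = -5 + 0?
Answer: 25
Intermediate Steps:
U = -5
f(Z) = -5
f(4 - 4)² = (-5)² = 25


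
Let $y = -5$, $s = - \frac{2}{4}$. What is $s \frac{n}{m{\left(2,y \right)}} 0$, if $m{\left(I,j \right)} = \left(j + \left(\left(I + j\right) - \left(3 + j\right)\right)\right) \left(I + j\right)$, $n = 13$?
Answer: $0$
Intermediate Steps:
$s = - \frac{1}{2}$ ($s = \left(-2\right) \frac{1}{4} = - \frac{1}{2} \approx -0.5$)
$m{\left(I,j \right)} = \left(I + j\right) \left(-3 + I + j\right)$ ($m{\left(I,j \right)} = \left(j + \left(-3 + I\right)\right) \left(I + j\right) = \left(-3 + I + j\right) \left(I + j\right) = \left(I + j\right) \left(-3 + I + j\right)$)
$s \frac{n}{m{\left(2,y \right)}} 0 = - \frac{13 \frac{1}{2^{2} + \left(-5\right)^{2} - 6 - -15 + 2 \cdot 2 \left(-5\right)}}{2} \cdot 0 = - \frac{13 \frac{1}{4 + 25 - 6 + 15 - 20}}{2} \cdot 0 = - \frac{13 \cdot \frac{1}{18}}{2} \cdot 0 = \left(- \frac{1}{2}\right) \frac{13}{18} \cdot 0 = \left(- \frac{13}{36}\right) 0 = 0$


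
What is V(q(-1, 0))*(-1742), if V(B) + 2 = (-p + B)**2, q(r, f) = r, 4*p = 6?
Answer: -14807/2 ≈ -7403.5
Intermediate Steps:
p = 3/2 (p = (1/4)*6 = 3/2 ≈ 1.5000)
V(B) = -2 + (-3/2 + B)**2 (V(B) = -2 + (-1*3/2 + B)**2 = -2 + (-3/2 + B)**2)
V(q(-1, 0))*(-1742) = (-2 + (-3 + 2*(-1))**2/4)*(-1742) = (-2 + (-3 - 2)**2/4)*(-1742) = (-2 + (1/4)*(-5)**2)*(-1742) = (-2 + (1/4)*25)*(-1742) = (-2 + 25/4)*(-1742) = (17/4)*(-1742) = -14807/2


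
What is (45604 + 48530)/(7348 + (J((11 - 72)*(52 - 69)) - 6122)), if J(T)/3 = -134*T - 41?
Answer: -94134/415771 ≈ -0.22641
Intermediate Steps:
J(T) = -123 - 402*T (J(T) = 3*(-134*T - 41) = 3*(-41 - 134*T) = -123 - 402*T)
(45604 + 48530)/(7348 + (J((11 - 72)*(52 - 69)) - 6122)) = (45604 + 48530)/(7348 + ((-123 - 402*(11 - 72)*(52 - 69)) - 6122)) = 94134/(7348 + ((-123 - (-24522)*(-17)) - 6122)) = 94134/(7348 + ((-123 - 402*1037) - 6122)) = 94134/(7348 + ((-123 - 416874) - 6122)) = 94134/(7348 + (-416997 - 6122)) = 94134/(7348 - 423119) = 94134/(-415771) = 94134*(-1/415771) = -94134/415771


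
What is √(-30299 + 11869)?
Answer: I*√18430 ≈ 135.76*I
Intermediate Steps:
√(-30299 + 11869) = √(-18430) = I*√18430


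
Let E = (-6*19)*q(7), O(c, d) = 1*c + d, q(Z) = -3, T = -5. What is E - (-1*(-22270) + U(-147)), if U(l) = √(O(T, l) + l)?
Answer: -21928 - I*√299 ≈ -21928.0 - 17.292*I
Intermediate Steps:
O(c, d) = c + d
U(l) = √(-5 + 2*l) (U(l) = √((-5 + l) + l) = √(-5 + 2*l))
E = 342 (E = -6*19*(-3) = -114*(-3) = 342)
E - (-1*(-22270) + U(-147)) = 342 - (-1*(-22270) + √(-5 + 2*(-147))) = 342 - (22270 + √(-5 - 294)) = 342 - (22270 + √(-299)) = 342 - (22270 + I*√299) = 342 + (-22270 - I*√299) = -21928 - I*√299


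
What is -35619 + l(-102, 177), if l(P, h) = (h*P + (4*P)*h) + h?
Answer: -125712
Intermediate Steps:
l(P, h) = h + 5*P*h (l(P, h) = (P*h + 4*P*h) + h = 5*P*h + h = h + 5*P*h)
-35619 + l(-102, 177) = -35619 + 177*(1 + 5*(-102)) = -35619 + 177*(1 - 510) = -35619 + 177*(-509) = -35619 - 90093 = -125712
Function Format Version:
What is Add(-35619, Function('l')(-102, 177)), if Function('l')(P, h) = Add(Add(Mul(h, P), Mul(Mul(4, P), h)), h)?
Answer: -125712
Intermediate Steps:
Function('l')(P, h) = Add(h, Mul(5, P, h)) (Function('l')(P, h) = Add(Add(Mul(P, h), Mul(4, P, h)), h) = Add(Mul(5, P, h), h) = Add(h, Mul(5, P, h)))
Add(-35619, Function('l')(-102, 177)) = Add(-35619, Mul(177, Add(1, Mul(5, -102)))) = Add(-35619, Mul(177, Add(1, -510))) = Add(-35619, Mul(177, -509)) = Add(-35619, -90093) = -125712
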